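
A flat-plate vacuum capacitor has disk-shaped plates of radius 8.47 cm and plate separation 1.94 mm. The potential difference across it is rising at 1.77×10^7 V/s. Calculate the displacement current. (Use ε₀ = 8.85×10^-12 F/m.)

1.82×10^-3 A

E = V/d so dE/dt = (dV/dt)/d = 9.124×10^9 V/(m·s), and I_d = ε₀ A dE/dt = (8.85×10^-12)(0.02254)(9.124×10^9) = 1.82×10^-3 A.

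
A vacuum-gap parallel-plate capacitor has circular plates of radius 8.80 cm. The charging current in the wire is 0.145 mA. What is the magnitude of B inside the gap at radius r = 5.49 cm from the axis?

2.06×10^-10 T

By continuity the displacement current in the gap matches the conduction current: I_d = 1.45×10^-4 A.
An Ampèrian loop of radius r encloses a fraction (r/R)² of I_d. Then B·2πr = μ₀ I_d (r/R)², giving B = μ₀ I_d r/(2πR²) = 2.06×10^-10 T.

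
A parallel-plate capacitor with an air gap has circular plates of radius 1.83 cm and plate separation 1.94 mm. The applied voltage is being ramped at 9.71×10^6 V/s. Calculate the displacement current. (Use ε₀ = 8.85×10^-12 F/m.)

4.66×10^-5 A

The displacement current equals the charging current C dV/dt. With C = ε₀A/d = (8.85×10^-12)(1.052×10^-3)/(1.94×10^-3) = 4.799×10^-12 F, I_d = (4.799×10^-12)(9.71×10^6) = 4.66×10^-5 A.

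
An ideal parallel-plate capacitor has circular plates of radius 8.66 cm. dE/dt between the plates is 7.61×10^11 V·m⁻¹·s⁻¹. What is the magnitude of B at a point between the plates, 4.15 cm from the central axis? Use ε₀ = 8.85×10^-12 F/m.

1.76×10^-7 T

Through the whole plate area (πR² = 0.02356 m²), I_d = ε₀ πR² dE/dt = 0.1587 A.
∮B·dl = μ₀ I_d,enc with I_d,enc = I_d r²/R² = 0.03644 A; so B = μ₀ I_d,enc/(2πr) = 1.76×10^-7 T.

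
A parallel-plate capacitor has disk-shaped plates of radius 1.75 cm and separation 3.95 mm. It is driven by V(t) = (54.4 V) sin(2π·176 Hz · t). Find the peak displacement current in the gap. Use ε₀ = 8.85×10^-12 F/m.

The displacement current equals the conduction current C dV/dt, which peaks at C V₀ ω.
With C = ε₀A/d = (8.85×10^-12)(9.621×10^-4)/(3.95×10^-3) = 2.156×10^-12 F and ω = 2πf = 1106 rad/s, I_d,max = (2.156×10^-12)(54.4)(1106) = 1.30×10^-7 A.

1.30×10^-7 A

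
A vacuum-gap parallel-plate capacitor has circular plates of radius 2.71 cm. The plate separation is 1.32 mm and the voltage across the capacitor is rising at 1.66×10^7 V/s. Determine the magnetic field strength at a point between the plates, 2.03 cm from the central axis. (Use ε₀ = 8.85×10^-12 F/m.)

1.42×10^-9 T

dE/dt = (dV/dt)/d = 1.258×10^10 V/(m·s); I_d = ε₀(πR²)(dE/dt) = (8.85×10^-12)(2.307×10^-3)(1.258×10^10) = 2.568×10^-4 A.
For r < R the Ampère–Maxwell law gives B(2πr) = μ₀ I_d (r²/R²), so B = μ₀ I_d r/(2πR²) = (4π×10^-7)(2.568×10^-4)(0.0203)/(2π·0.0271²) = 1.42×10^-9 T.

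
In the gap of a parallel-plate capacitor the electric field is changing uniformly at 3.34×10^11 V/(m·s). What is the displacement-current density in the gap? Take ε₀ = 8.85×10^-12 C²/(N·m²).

2.96 A/m²

J_d = ε₀ ∂E/∂t, so J_d = 2.96 A/m².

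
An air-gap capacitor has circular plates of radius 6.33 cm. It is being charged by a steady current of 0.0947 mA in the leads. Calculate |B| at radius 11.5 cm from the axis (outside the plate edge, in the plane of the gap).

1.65×10^-10 T

Between the plates the displacement current equals the wire current: I_d = 0.0947 mA = 9.47×10^-5 A.
For r ≥ R the full I_d is enclosed: B = μ₀ I_d/(2πr) = (4π×10^-7)(9.47×10^-5)/(2π·0.115) = 1.65×10^-10 T.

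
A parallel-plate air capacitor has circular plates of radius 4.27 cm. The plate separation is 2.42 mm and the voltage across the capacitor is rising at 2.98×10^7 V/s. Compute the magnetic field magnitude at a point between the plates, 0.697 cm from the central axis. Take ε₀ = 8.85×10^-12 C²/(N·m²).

4.77×10^-10 T

I_d = C dV/dt with C = ε₀πR²/d = 2.095×10^-11 F, so I_d = (2.095×10^-11)(2.98×10^7) = 6.243×10^-4 A.
An Ampèrian loop of radius r encloses a fraction (r/R)² of I_d. Then B·2πr = μ₀ I_d (r/R)², giving B = μ₀ I_d r/(2πR²) = 4.77×10^-10 T.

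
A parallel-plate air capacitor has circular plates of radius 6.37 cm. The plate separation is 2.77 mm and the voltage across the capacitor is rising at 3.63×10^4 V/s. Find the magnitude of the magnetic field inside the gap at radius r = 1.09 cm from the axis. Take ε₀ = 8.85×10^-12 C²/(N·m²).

7.94×10^-13 T

With E = V/d, dE/dt = 1.310×10^7 V/(m·s) and πR² = 0.01275 m², giving I_d = ε₀ πR² dE/dt = 1.478×10^-6 A.
∮B·dl = μ₀ I_d,enc with I_d,enc = I_d r²/R² = 4.328×10^-8 A; so B = μ₀ I_d,enc/(2πr) = 7.94×10^-13 T.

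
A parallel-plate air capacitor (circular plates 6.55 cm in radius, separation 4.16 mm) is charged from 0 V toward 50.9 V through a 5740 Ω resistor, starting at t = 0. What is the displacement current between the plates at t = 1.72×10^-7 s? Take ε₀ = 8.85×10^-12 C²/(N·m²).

3.12×10^-3 A

With C = ε₀A/d = (8.85×10^-12)(0.01348)/(4.16×10^-3) = 2.868×10^-11 F, the time constant is τ = RC = 1.646×10^-7 s, so t/τ = 1.045 and e^(−t/τ) = 0.3517.
I_d = I_cond = (V₀/R) e^(−t/τ) = (8.868×10^-3)(0.3517) = 3.12×10^-3 A.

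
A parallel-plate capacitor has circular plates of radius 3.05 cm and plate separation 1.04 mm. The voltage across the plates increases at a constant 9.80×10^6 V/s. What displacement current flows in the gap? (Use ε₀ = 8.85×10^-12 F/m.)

2.44×10^-4 A

E = V/d so dE/dt = (dV/dt)/d = 9.423×10^9 V/(m·s), and I_d = ε₀ A dE/dt = (8.85×10^-12)(2.922×10^-3)(9.423×10^9) = 2.44×10^-4 A.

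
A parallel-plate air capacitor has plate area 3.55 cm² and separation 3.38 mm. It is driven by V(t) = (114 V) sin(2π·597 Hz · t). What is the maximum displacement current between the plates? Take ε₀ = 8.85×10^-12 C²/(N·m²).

3.97×10^-7 A

C = ε₀A/d = (8.85×10^-12)(3.55×10^-4)/(3.38×10^-3) = 9.295×10^-13 F; ω = 2πf = 3751 rad/s.
I_d = C dV/dt, so |I_d|_max = C V₀ ω = (9.295×10^-13)(114)(3751) = 3.97×10^-7 A.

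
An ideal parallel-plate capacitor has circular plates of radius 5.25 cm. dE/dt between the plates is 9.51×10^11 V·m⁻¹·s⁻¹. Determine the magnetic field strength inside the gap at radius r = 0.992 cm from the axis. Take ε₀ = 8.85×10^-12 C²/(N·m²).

Total displacement current: I_d = ε₀(πR²)(dE/dt) = (8.85×10^-12)(8.659×10^-3)(9.51×10^11) = 0.07288 A.
An Ampèrian loop of radius r encloses a fraction (r/R)² of I_d. Then B·2πr = μ₀ I_d (r/R)², giving B = μ₀ I_d r/(2πR²) = 5.25×10^-8 T.

5.25×10^-8 T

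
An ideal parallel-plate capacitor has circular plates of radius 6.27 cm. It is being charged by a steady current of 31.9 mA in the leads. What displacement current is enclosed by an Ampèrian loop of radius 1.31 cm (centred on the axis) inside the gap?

By continuity the displacement current in the gap matches the conduction current: I_d = 0.0319 A.
Since J_d is uniform, the enclosed fraction is (r/R)² = 0.04365, giving I_d,enc = 1.39×10^-3 A.

1.39×10^-3 A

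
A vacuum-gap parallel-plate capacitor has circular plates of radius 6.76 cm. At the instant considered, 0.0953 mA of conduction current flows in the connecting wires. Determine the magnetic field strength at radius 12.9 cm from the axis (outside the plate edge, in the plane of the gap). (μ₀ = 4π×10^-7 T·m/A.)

1.48×10^-10 T

No conduction current crosses the gap, so I_d there equals the 9.53×10^-5 A in the leads.
With r > R the enclosed displacement current is the full I_d; B = μ₀ I_d / (2πr) = 1.48×10^-10 T.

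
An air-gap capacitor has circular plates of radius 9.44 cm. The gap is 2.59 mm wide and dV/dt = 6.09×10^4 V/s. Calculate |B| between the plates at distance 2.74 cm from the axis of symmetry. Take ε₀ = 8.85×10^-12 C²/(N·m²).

dE/dt = (dV/dt)/d = 2.351×10^7 V/(m·s); I_d = ε₀(πR²)(dE/dt) = (8.85×10^-12)(0.02800)(2.351×10^7) = 5.826×10^-6 A.
For r < R the Ampère–Maxwell law gives B(2πr) = μ₀ I_d (r²/R²), so B = μ₀ I_d r/(2πR²) = (4π×10^-7)(5.826×10^-6)(0.0274)/(2π·0.0944²) = 3.58×10^-12 T.

3.58×10^-12 T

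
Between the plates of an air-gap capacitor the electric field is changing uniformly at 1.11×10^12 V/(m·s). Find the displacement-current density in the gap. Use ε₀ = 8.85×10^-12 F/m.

J_d = ε₀ ∂E/∂t, so J_d = 9.82 A/m².

9.82 A/m²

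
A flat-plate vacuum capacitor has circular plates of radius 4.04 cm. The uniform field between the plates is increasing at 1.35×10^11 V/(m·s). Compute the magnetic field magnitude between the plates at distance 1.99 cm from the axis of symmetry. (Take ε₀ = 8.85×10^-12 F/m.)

Through the whole plate area (πR² = 5.128×10^-3 m²), I_d = ε₀ πR² dE/dt = 6.127×10^-3 A.
For r < R the Ampère–Maxwell law gives B(2πr) = μ₀ I_d (r²/R²), so B = μ₀ I_d r/(2πR²) = (4π×10^-7)(6.127×10^-3)(0.0199)/(2π·0.0404²) = 1.49×10^-8 T.

1.49×10^-8 T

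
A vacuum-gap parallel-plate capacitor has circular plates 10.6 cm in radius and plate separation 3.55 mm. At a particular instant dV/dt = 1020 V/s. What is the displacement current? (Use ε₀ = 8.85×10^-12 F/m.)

The field between the plates is E = V/d, so dE/dt = (1020)/(3.55×10^-3 m) = 2.873×10^5 V/(m·s).
I_d = ε₀ A (dE/dt) = (8.85×10^-12)(0.03530)(2.873×10^5) = 8.98×10^-8 A.

8.98×10^-8 A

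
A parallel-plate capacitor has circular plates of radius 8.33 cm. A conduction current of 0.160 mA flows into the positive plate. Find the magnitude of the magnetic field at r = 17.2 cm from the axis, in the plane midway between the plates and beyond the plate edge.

No conduction current crosses the gap, so I_d there equals the 1.60×10^-4 A in the leads.
For r ≥ R the full I_d is enclosed: B = μ₀ I_d/(2πr) = (4π×10^-7)(1.60×10^-4)/(2π·0.172) = 1.86×10^-10 T.

1.86×10^-10 T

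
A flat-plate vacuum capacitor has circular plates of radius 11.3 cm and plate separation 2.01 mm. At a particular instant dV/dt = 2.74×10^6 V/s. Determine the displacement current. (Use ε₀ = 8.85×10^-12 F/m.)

The field between the plates is E = V/d, so dE/dt = (2.74×10^6)/(2.01×10^-3 m) = 1.363×10^9 V/(m·s).
I_d = ε₀ A (dE/dt) = (8.85×10^-12)(0.04011)(1.363×10^9) = 4.84×10^-4 A.

4.84×10^-4 A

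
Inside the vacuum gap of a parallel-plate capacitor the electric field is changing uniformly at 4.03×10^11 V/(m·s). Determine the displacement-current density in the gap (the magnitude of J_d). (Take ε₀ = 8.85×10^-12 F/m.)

3.57 A/m²

J_d = ε₀ ∂E/∂t, so J_d = 3.57 A/m².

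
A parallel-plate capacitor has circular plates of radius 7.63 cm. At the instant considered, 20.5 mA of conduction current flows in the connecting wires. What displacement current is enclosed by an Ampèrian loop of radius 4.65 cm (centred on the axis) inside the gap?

7.61×10^-3 A

No conduction current crosses the gap, so I_d there equals the 0.0205 A in the leads.
Through an area πr² the displacement current is I_d·(πr²/πR²) = I_d (r/R)² = 7.61×10^-3 A.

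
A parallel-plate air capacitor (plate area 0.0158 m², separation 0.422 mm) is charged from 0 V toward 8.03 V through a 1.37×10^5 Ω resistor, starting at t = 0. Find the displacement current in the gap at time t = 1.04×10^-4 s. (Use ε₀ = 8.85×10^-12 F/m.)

5.93×10^-6 A

C = ε₀A/d = (8.85×10^-12)(0.0158)/(4.22×10^-4) = 3.314×10^-10 F, so τ = RC = 4.540×10^-5 s.
The conduction current is I(t) = (V₀/R) e^(−t/τ), and the displacement current between the plates equals it.
t/τ = 2.291; I_d = (8.03/1.37×10^5) · e^(−2.291) = (5.861×10^-5)(0.1012) = 5.93×10^-6 A.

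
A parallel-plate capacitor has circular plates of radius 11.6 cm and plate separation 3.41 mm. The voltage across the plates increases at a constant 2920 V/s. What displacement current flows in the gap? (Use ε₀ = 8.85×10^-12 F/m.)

E = V/d so dE/dt = (dV/dt)/d = 8.563×10^5 V/(m·s), and I_d = ε₀ A dE/dt = (8.85×10^-12)(0.04227)(8.563×10^5) = 3.20×10^-7 A.

3.20×10^-7 A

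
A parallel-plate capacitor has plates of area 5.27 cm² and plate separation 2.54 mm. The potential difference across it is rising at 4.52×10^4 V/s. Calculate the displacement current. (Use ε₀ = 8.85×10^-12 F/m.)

8.30×10^-8 A

E = V/d so dE/dt = (dV/dt)/d = 1.780×10^7 V/(m·s), and I_d = ε₀ A dE/dt = (8.85×10^-12)(5.27×10^-4)(1.780×10^7) = 8.30×10^-8 A.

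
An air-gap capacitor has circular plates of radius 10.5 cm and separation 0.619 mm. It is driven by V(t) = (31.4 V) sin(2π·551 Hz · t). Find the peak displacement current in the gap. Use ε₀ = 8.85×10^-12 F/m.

5.38×10^-5 A

C = ε₀A/d = (8.85×10^-12)(0.03464)/(6.19×10^-4) = 4.953×10^-10 F; ω = 2πf = 3462 rad/s.
I_d = C dV/dt, so |I_d|_max = C V₀ ω = (4.953×10^-10)(31.4)(3462) = 5.38×10^-5 A.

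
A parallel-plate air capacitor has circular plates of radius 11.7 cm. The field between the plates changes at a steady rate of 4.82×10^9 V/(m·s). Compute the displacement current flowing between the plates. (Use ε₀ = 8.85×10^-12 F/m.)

With a uniform field, Φ_E = EA, so I_d = ε₀ A dE/dt = 1.83×10^-3 A.

1.83×10^-3 A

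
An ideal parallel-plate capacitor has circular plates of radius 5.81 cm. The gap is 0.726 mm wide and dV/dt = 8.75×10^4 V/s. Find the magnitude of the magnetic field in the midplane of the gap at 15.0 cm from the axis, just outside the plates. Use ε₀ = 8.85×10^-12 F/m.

1.51×10^-11 T

I_d = C dV/dt with C = ε₀πR²/d = 1.292×10^-10 F, so I_d = (1.292×10^-10)(8.75×10^4) = 1.131×10^-5 A.
Outside the plates the loop encloses all of I_d, so B·2πr = μ₀ I_d and B = 1.51×10^-11 T.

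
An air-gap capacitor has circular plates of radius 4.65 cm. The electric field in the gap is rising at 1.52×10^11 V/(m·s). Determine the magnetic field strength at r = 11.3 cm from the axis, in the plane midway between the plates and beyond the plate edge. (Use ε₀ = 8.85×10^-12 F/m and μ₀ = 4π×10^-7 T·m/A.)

Total displacement current: I_d = ε₀(πR²)(dE/dt) = (8.85×10^-12)(6.793×10^-3)(1.52×10^11) = 9.138×10^-3 A.
With r > R the enclosed displacement current is the full I_d; B = μ₀ I_d / (2πr) = 1.62×10^-8 T.

1.62×10^-8 T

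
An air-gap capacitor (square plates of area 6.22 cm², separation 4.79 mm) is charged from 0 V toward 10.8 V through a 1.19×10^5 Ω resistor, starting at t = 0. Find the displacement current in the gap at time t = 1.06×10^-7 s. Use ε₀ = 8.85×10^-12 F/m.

4.18×10^-5 A

C = ε₀A/d = (8.85×10^-12)(6.22×10^-4)/(4.79×10^-3) = 1.149×10^-12 F, so τ = RC = 1.367×10^-7 s.
The conduction current is I(t) = (V₀/R) e^(−t/τ), and the displacement current between the plates equals it.
t/τ = 0.7754; I_d = (10.8/1.19×10^5) · e^(−0.7754) = (9.076×10^-5)(0.4605) = 4.18×10^-5 A.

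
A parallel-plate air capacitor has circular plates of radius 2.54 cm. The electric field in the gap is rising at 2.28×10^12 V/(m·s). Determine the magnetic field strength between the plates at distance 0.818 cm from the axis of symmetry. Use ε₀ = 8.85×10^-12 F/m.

1.04×10^-7 T

Total displacement current: I_d = ε₀(πR²)(dE/dt) = (8.85×10^-12)(2.027×10^-3)(2.28×10^12) = 0.04090 A.
∮B·dl = μ₀ I_d,enc with I_d,enc = I_d r²/R² = 4.242×10^-3 A; so B = μ₀ I_d,enc/(2πr) = 1.04×10^-7 T.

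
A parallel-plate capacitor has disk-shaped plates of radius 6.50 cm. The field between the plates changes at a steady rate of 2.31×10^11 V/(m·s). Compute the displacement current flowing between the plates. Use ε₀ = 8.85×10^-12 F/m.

I_d = ε₀ A (dE/dt) = (8.85×10^-12)(0.01327 m²)(2.31×10^11) = 0.0271 A.

0.0271 A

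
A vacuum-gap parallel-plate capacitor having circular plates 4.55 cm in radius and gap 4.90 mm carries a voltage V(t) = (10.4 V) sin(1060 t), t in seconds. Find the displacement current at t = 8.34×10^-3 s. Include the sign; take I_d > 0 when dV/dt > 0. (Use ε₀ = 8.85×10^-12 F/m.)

-1.08×10^-7 A

C = ε₀A/d = (8.85×10^-12)(6.504×10^-3)/(4.90×10^-3) = 1.175×10^-11 F. dV/dt = V₀ω·cos(ωt); at ωt = 8.8404 rad this factor is -0.8341.
I_d = C dV/dt = (1.175×10^-11)(10.4)(1060)(-0.8341) = -1.08×10^-7 A.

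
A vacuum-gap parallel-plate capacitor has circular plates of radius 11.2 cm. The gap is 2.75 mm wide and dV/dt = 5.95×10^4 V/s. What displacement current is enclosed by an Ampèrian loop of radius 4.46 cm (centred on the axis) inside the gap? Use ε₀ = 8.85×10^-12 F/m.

dE/dt = (dV/dt)/d = 2.164×10^7 V/(m·s); I_d = ε₀(πR²)(dE/dt) = (8.85×10^-12)(0.03941)(2.164×10^7) = 7.548×10^-6 A.
Through an area πr² the displacement current is I_d·(πr²/πR²) = I_d (r/R)² = 1.20×10^-6 A.

1.20×10^-6 A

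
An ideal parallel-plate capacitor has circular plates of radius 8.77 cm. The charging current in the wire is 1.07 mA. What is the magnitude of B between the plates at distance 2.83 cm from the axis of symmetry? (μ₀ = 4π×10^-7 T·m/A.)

By continuity the displacement current in the gap matches the conduction current: I_d = 1.07×10^-3 A.
∮B·dl = μ₀ I_d,enc with I_d,enc = I_d r²/R² = 1.114×10^-4 A; so B = μ₀ I_d,enc/(2πr) = 7.87×10^-10 T.

7.87×10^-10 T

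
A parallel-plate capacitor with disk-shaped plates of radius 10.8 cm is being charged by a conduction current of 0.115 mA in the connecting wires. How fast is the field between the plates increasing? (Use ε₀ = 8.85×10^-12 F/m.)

Charge continuity gives I_d = I = 1.15×10^-4 A between the plates.
Then dE/dt = I_d/(ε₀A) = 3.55×10^8 V/(m·s).

3.55×10^8 V/(m·s)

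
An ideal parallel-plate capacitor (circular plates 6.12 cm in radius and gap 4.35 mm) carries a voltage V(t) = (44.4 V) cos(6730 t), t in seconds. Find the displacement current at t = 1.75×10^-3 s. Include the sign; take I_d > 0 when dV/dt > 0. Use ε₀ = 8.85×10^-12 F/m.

5.08×10^-6 A

dE/dt = (V₀ω/d)·−sin(ωt) with ωt = 11.7775 rad: (44.4)(6730)(0.7096)/(4.35×10^-3) = 4.874×10^7 V/(m·s).
I_d = ε₀ A dE/dt = (8.85×10^-12)(0.01177)(4.874×10^7) = 5.08×10^-6 A.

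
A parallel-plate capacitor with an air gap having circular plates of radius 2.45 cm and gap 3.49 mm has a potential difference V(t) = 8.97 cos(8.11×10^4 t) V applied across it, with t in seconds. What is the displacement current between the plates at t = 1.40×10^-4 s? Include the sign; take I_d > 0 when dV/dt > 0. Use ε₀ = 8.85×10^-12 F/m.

dE/dt = (V₀ω/d)·−sin(ωt) with ωt = 11.354 rad: (8.97)(8.11×10^4)(0.9365)/(3.49×10^-3) = 1.952×10^8 V/(m·s).
I_d = ε₀ A dE/dt = (8.85×10^-12)(1.886×10^-3)(1.952×10^8) = 3.26×10^-6 A.

3.26×10^-6 A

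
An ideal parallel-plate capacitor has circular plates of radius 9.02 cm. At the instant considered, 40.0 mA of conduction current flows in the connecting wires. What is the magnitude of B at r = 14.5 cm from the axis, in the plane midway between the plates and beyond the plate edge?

5.52×10^-8 T

By continuity the displacement current in the gap matches the conduction current: I_d = 0.0400 A.
For r ≥ R the full I_d is enclosed: B = μ₀ I_d/(2πr) = (4π×10^-7)(0.0400)/(2π·0.145) = 5.52×10^-8 T.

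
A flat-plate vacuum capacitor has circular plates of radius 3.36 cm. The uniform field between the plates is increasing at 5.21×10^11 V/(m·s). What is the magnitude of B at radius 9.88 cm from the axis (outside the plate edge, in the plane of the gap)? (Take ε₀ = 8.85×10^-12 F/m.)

3.31×10^-8 T

Total displacement current: I_d = ε₀(πR²)(dE/dt) = (8.85×10^-12)(3.547×10^-3)(5.21×10^11) = 0.01635 A.
With r > R the enclosed displacement current is the full I_d; B = μ₀ I_d / (2πr) = 3.31×10^-8 T.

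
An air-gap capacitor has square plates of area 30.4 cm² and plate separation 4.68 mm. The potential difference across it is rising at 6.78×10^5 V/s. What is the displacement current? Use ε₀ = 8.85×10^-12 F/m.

The displacement current equals the charging current C dV/dt. With C = ε₀A/d = (8.85×10^-12)(3.04×10^-3)/(4.68×10^-3) = 5.749×10^-12 F, I_d = (5.749×10^-12)(6.78×10^5) = 3.90×10^-6 A.

3.90×10^-6 A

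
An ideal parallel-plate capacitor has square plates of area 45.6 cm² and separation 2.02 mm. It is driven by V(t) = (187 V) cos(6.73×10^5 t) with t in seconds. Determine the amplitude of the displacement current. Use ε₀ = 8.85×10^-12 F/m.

(dE/dt)_max = V₀ω/d = 6.230×10^10 V/(m·s); ω = 6.73×10^5 rad/s.
I_d,max = ε₀ A (dE/dt)_max = (8.85×10^-12)(4.56×10^-3)(6.230×10^10) = 2.51×10^-3 A.

2.51×10^-3 A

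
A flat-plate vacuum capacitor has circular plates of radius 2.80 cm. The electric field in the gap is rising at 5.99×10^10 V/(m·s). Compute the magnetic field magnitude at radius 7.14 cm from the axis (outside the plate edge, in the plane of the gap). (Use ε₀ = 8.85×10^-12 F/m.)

Total displacement current: I_d = ε₀(πR²)(dE/dt) = (8.85×10^-12)(2.463×10^-3)(5.99×10^10) = 1.306×10^-3 A.
With r > R the enclosed displacement current is the full I_d; B = μ₀ I_d / (2πr) = 3.66×10^-9 T.

3.66×10^-9 T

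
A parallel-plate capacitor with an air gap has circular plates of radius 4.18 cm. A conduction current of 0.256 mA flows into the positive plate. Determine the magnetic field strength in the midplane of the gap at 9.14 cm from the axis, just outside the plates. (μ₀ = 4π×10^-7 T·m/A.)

5.60×10^-10 T

By continuity the displacement current in the gap matches the conduction current: I_d = 2.56×10^-4 A.
With r > R the enclosed displacement current is the full I_d; B = μ₀ I_d / (2πr) = 5.60×10^-10 T.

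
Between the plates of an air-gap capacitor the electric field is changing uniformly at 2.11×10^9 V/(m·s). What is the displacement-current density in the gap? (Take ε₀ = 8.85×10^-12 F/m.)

0.0187 A/m²

J_d = ε₀ ∂E/∂t, so J_d = 0.0187 A/m².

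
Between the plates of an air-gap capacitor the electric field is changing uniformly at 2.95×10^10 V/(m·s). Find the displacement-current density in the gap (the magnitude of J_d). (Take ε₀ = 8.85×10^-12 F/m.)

0.261 A/m²

The displacement-current density is ε₀ ∂E/∂t = (8.85×10^-12)(2.95×10^10) = 0.261 A/m².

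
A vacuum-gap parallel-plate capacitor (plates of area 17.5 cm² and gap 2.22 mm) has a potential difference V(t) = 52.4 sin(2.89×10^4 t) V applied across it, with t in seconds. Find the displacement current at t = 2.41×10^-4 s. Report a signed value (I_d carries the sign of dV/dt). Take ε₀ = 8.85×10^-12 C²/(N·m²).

8.20×10^-6 A

dE/dt = (V₀ω/d)·cos(ωt) with ωt = 6.9649 rad: (52.4)(2.89×10^4)(0.7765)/(2.22×10^-3) = 5.297×10^8 V/(m·s).
I_d = ε₀ A dE/dt = (8.85×10^-12)(1.75×10^-3)(5.297×10^8) = 8.20×10^-6 A.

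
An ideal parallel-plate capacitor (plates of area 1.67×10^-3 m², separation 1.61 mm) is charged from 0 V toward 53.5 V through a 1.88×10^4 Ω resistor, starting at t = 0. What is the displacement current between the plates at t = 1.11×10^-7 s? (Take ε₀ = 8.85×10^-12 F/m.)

1.50×10^-3 A

C = ε₀A/d = (8.85×10^-12)(1.67×10^-3)/(1.61×10^-3) = 9.180×10^-12 F, so τ = RC = 1.726×10^-7 s.
The conduction current is I(t) = (V₀/R) e^(−t/τ), and the displacement current between the plates equals it.
t/τ = 0.6431; I_d = (53.5/1.88×10^4) · e^(−0.6431) = (2.846×10^-3)(0.5257) = 1.50×10^-3 A.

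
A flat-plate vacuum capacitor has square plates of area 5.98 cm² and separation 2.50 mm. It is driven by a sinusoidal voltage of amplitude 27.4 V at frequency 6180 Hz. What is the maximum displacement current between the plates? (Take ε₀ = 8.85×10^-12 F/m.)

(dE/dt)_max = V₀ω/d = 4.256×10^8 V/(m·s); ω = 2πf = 3.883×10^4 rad/s.
I_d,max = ε₀ A (dE/dt)_max = (8.85×10^-12)(5.98×10^-4)(4.256×10^8) = 2.25×10^-6 A.

2.25×10^-6 A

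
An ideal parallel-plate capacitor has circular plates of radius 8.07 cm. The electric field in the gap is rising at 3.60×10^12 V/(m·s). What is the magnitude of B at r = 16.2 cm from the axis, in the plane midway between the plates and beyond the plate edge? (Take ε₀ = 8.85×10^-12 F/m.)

8.05×10^-7 T

I_d = ε₀ dΦ_E/dt = ε₀ πR² (dE/dt) = (8.85×10^-12)(0.02046)(3.60×10^12) = 0.6519 A through the full plate area.
With r > R the enclosed displacement current is the full I_d; B = μ₀ I_d / (2πr) = 8.05×10^-7 T.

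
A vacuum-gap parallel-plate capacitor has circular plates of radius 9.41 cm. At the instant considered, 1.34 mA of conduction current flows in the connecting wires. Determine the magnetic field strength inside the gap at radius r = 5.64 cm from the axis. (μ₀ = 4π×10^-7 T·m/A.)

1.71×10^-9 T

No conduction current crosses the gap, so I_d there equals the 1.34×10^-3 A in the leads.
An Ampèrian loop of radius r encloses a fraction (r/R)² of I_d. Then B·2πr = μ₀ I_d (r/R)², giving B = μ₀ I_d r/(2πR²) = 1.71×10^-9 T.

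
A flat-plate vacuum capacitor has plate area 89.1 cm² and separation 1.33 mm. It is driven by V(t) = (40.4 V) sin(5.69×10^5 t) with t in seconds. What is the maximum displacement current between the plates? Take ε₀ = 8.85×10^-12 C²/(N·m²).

1.36×10^-3 A

C = ε₀A/d = (8.85×10^-12)(8.91×10^-3)/(1.33×10^-3) = 5.929×10^-11 F; ω = 5.69×10^5 rad/s.
I_d = C dV/dt, so |I_d|_max = C V₀ ω = (5.929×10^-11)(40.4)(5.69×10^5) = 1.36×10^-3 A.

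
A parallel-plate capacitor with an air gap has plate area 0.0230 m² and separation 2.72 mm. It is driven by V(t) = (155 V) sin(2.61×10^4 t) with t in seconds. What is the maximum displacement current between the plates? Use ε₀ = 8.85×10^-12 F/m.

3.03×10^-4 A

C = ε₀A/d = (8.85×10^-12)(0.0230)/(2.72×10^-3) = 7.483×10^-11 F; ω = 2.61×10^4 rad/s.
I_d = C dV/dt, so |I_d|_max = C V₀ ω = (7.483×10^-11)(155)(2.61×10^4) = 3.03×10^-4 A.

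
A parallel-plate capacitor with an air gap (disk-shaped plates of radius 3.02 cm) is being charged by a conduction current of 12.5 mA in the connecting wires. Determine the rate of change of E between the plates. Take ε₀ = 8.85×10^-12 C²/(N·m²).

By continuity, I_d in the gap equals the 12.5 mA flowing in the wire.
Then dE/dt = I_d/(ε₀A) = 4.93×10^11 V/(m·s).

4.93×10^11 V/(m·s)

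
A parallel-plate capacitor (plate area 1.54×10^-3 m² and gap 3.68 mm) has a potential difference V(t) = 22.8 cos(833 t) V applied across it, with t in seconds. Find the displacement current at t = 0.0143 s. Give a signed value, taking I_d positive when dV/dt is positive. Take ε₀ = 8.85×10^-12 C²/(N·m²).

4.28×10^-8 A

dV/dt = (22.8)(833)·−sin(11.9119) = 1.156×10^4 V/s.
I_d = C dV/dt with C = ε₀A/d = (8.85×10^-12)(1.54×10^-3)/(3.68×10^-3) = 3.704×10^-12 F, so I_d = (3.704×10^-12)(1.156×10^4) = 4.28×10^-8 A.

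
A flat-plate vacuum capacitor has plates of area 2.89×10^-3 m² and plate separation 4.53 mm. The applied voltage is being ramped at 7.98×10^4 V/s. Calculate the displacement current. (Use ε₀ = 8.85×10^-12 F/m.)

4.51×10^-7 A

E = V/d so dE/dt = (dV/dt)/d = 1.762×10^7 V/(m·s), and I_d = ε₀ A dE/dt = (8.85×10^-12)(2.89×10^-3)(1.762×10^7) = 4.51×10^-7 A.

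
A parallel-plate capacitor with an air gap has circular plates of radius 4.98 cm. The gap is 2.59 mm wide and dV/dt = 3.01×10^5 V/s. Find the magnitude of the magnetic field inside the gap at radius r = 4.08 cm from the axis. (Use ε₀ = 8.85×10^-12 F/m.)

With E = V/d, dE/dt = 1.162×10^8 V/(m·s) and πR² = 7.791×10^-3 m², giving I_d = ε₀ πR² dE/dt = 8.012×10^-6 A.
An Ampèrian loop of radius r encloses a fraction (r/R)² of I_d. Then B·2πr = μ₀ I_d (r/R)², giving B = μ₀ I_d r/(2πR²) = 2.64×10^-11 T.

2.64×10^-11 T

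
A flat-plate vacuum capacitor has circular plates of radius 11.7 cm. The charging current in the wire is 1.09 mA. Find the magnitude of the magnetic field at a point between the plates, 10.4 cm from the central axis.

1.66×10^-9 T

Between the plates the displacement current equals the wire current: I_d = 1.09 mA = 1.09×10^-3 A.
∮B·dl = μ₀ I_d,enc with I_d,enc = I_d r²/R² = 8.612×10^-4 A; so B = μ₀ I_d,enc/(2πr) = 1.66×10^-9 T.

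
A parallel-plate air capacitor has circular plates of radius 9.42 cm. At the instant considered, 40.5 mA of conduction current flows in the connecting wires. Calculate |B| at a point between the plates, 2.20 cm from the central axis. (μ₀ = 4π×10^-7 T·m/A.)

2.01×10^-8 T

No conduction current crosses the gap, so I_d there equals the 0.0405 A in the leads.
For r < R the Ampère–Maxwell law gives B(2πr) = μ₀ I_d (r²/R²), so B = μ₀ I_d r/(2πR²) = (4π×10^-7)(0.0405)(0.0220)/(2π·0.0942²) = 2.01×10^-8 T.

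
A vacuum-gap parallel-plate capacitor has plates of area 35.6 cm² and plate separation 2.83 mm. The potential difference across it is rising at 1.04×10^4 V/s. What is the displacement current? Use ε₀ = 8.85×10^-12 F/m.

C = ε₀A/d = (8.85×10^-12)(3.56×10^-3)/(2.83×10^-3) = 1.113×10^-11 F.
I_d = C dV/dt = (1.113×10^-11)(1.04×10^4) = 1.16×10^-7 A.

1.16×10^-7 A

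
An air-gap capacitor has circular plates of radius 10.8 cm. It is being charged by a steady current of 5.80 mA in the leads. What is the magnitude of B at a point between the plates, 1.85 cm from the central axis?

Between the plates the displacement current equals the wire current: I_d = 5.80 mA = 5.80×10^-3 A.
An Ampèrian loop of radius r encloses a fraction (r/R)² of I_d. Then B·2πr = μ₀ I_d (r/R)², giving B = μ₀ I_d r/(2πR²) = 1.84×10^-9 T.

1.84×10^-9 T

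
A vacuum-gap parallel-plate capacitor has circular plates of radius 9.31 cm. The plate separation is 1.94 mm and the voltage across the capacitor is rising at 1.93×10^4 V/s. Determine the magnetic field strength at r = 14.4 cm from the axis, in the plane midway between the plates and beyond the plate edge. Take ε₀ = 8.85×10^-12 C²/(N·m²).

With E = V/d, dE/dt = 9.948×10^6 V/(m·s) and πR² = 0.02723 m², giving I_d = ε₀ πR² dE/dt = 2.397×10^-6 A.
With r > R the enclosed displacement current is the full I_d; B = μ₀ I_d / (2πr) = 3.33×10^-12 T.

3.33×10^-12 T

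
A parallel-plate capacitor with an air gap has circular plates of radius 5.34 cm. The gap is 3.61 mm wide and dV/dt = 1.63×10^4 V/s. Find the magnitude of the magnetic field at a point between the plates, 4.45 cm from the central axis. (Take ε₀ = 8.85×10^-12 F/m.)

1.12×10^-12 T

dE/dt = (dV/dt)/d = 4.515×10^6 V/(m·s); I_d = ε₀(πR²)(dE/dt) = (8.85×10^-12)(8.958×10^-3)(4.515×10^6) = 3.579×10^-7 A.
An Ampèrian loop of radius r encloses a fraction (r/R)² of I_d. Then B·2πr = μ₀ I_d (r/R)², giving B = μ₀ I_d r/(2πR²) = 1.12×10^-12 T.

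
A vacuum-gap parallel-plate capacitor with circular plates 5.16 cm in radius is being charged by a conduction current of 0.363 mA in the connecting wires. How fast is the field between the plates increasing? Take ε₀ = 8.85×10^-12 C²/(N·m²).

The displacement current between the plates equals the conduction current, I_d = 0.363 mA.
Since I_d = ε₀ A dE/dt, dE/dt = I_d/(ε₀A) = (3.63×10^-4)/((8.85×10^-12)(8.365×10^-3)) = 4.90×10^9 V/(m·s).

4.90×10^9 V/(m·s)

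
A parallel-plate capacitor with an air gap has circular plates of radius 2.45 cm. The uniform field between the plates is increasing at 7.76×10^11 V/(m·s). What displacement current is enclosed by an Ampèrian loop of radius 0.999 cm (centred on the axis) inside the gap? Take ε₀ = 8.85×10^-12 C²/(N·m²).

2.15×10^-3 A

I_d = ε₀ dΦ_E/dt = ε₀ πR² (dE/dt) = (8.85×10^-12)(1.886×10^-3)(7.76×10^11) = 0.01295 A through the full plate area.
Through an area πr² the displacement current is I_d·(πr²/πR²) = I_d (r/R)² = 2.15×10^-3 A.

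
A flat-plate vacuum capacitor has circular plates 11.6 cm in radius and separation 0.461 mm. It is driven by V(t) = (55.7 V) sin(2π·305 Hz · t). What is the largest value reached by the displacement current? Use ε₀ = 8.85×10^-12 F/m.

The displacement current equals the conduction current C dV/dt, which peaks at C V₀ ω.
With C = ε₀A/d = (8.85×10^-12)(0.04227)/(4.61×10^-4) = 8.115×10^-10 F and ω = 2πf = 1916 rad/s, I_d,max = (8.115×10^-10)(55.7)(1916) = 8.66×10^-5 A.

8.66×10^-5 A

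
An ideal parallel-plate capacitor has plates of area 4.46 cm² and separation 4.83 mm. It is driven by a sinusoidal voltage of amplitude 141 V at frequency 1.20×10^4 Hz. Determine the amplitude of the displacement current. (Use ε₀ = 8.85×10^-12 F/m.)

8.69×10^-6 A

C = ε₀A/d = (8.85×10^-12)(4.46×10^-4)/(4.83×10^-3) = 8.172×10^-13 F; ω = 2πf = 7.540×10^4 rad/s.
I_d = C dV/dt, so |I_d|_max = C V₀ ω = (8.172×10^-13)(141)(7.540×10^4) = 8.69×10^-6 A.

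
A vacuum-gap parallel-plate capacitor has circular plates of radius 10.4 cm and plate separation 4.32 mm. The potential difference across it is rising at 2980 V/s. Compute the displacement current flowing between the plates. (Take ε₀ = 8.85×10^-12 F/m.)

2.07×10^-7 A

The displacement current equals the charging current C dV/dt. With C = ε₀A/d = (8.85×10^-12)(0.03398)/(4.32×10^-3) = 6.961×10^-11 F, I_d = (6.961×10^-11)(2980) = 2.07×10^-7 A.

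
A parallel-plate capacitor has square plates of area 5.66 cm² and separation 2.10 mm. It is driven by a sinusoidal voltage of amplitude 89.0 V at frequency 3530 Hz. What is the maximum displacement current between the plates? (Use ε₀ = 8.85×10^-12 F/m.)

(dE/dt)_max = V₀ω/d = 9.400×10^8 V/(m·s); ω = 2πf = 2.218×10^4 rad/s.
I_d,max = ε₀ A (dE/dt)_max = (8.85×10^-12)(5.66×10^-4)(9.400×10^8) = 4.71×10^-6 A.

4.71×10^-6 A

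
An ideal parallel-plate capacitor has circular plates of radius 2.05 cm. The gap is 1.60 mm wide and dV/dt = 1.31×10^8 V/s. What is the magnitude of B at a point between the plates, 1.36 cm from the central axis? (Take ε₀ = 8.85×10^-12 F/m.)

With E = V/d, dE/dt = 8.188×10^10 V/(m·s) and πR² = 1.320×10^-3 m², giving I_d = ε₀ πR² dE/dt = 9.565×10^-4 A.
For r < R the Ampère–Maxwell law gives B(2πr) = μ₀ I_d (r²/R²), so B = μ₀ I_d r/(2πR²) = (4π×10^-7)(9.565×10^-4)(0.0136)/(2π·0.0205²) = 6.19×10^-9 T.

6.19×10^-9 T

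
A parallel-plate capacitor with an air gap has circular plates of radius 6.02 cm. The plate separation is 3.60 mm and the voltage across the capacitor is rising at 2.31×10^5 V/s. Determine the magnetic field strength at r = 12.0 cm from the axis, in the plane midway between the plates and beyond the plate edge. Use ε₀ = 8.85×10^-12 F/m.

With E = V/d, dE/dt = 6.417×10^7 V/(m·s) and πR² = 0.01139 m², giving I_d = ε₀ πR² dE/dt = 6.468×10^-6 A.
Outside the plates the loop encloses all of I_d, so B·2πr = μ₀ I_d and B = 1.08×10^-11 T.

1.08×10^-11 T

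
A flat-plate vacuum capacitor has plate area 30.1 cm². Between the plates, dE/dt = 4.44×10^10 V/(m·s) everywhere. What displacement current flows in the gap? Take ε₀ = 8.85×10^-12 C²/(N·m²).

1.18×10^-3 A

The displacement current is ε₀ times dΦ_E/dt = ε₀ A dE/dt = (8.85×10^-12)(3.01×10^-3)(4.44×10^10) = 1.18×10^-3 A.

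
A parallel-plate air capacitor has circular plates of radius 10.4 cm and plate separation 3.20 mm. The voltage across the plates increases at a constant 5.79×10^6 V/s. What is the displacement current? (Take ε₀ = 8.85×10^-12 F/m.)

5.44×10^-4 A

E = V/d so dE/dt = (dV/dt)/d = 1.809×10^9 V/(m·s), and I_d = ε₀ A dE/dt = (8.85×10^-12)(0.03398)(1.809×10^9) = 5.44×10^-4 A.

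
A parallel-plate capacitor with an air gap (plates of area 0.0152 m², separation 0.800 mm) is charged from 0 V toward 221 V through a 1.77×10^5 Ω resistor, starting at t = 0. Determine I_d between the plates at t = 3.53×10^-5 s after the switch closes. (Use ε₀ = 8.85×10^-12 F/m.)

With C = ε₀A/d = (8.85×10^-12)(0.0152)/(8.00×10^-4) = 1.682×10^-10 F, the time constant is τ = RC = 2.977×10^-5 s, so t/τ = 1.186 and e^(−t/τ) = 0.3054.
I_d = I_cond = (V₀/R) e^(−t/τ) = (1.249×10^-3)(0.3054) = 3.81×10^-4 A.

3.81×10^-4 A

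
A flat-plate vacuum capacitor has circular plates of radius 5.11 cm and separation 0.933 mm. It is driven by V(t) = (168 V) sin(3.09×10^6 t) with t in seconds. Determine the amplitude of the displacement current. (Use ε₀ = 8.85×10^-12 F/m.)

(dE/dt)_max = V₀ω/d = 5.564×10^11 V/(m·s); ω = 3.09×10^6 rad/s.
I_d,max = ε₀ A (dE/dt)_max = (8.85×10^-12)(8.203×10^-3)(5.564×10^11) = 0.0404 A.

0.0404 A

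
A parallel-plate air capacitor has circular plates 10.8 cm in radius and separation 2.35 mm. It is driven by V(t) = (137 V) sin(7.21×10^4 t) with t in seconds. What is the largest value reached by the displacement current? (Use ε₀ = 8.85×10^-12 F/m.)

1.36×10^-3 A

The displacement current equals the conduction current C dV/dt, which peaks at C V₀ ω.
With C = ε₀A/d = (8.85×10^-12)(0.03664)/(2.35×10^-3) = 1.380×10^-10 F and ω = 7.21×10^4 rad/s, I_d,max = (1.380×10^-10)(137)(7.21×10^4) = 1.36×10^-3 A.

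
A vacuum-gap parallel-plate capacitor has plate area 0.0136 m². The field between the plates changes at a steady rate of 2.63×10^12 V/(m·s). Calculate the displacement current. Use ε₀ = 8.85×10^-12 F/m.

0.317 A

The displacement current is ε₀ times dΦ_E/dt = ε₀ A dE/dt = (8.85×10^-12)(0.0136)(2.63×10^12) = 0.317 A.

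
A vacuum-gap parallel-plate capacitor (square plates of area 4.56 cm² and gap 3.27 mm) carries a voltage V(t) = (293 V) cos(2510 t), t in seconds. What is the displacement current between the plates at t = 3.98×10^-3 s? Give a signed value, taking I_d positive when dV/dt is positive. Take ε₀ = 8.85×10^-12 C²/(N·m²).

4.86×10^-7 A

dV/dt = (293)(2510)·−sin(9.9898) = 3.938×10^5 V/s.
I_d = C dV/dt with C = ε₀A/d = (8.85×10^-12)(4.56×10^-4)/(3.27×10^-3) = 1.234×10^-12 F, so I_d = (1.234×10^-12)(3.938×10^5) = 4.86×10^-7 A.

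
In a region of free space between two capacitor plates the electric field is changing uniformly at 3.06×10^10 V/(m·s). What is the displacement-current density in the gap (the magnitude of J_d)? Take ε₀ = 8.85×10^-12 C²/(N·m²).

J_d = ε₀ dE/dt = (8.85×10^-12)(3.06×10^10) = 0.271 A/m².

0.271 A/m²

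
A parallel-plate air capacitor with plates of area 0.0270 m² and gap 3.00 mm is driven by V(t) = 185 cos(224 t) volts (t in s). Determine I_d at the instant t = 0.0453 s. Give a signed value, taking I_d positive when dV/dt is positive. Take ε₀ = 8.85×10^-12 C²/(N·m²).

2.18×10^-6 A

C = ε₀A/d = (8.85×10^-12)(0.0270)/(3.00×10^-3) = 7.965×10^-11 F. dV/dt = V₀ω·−sin(ωt); at ωt = 10.1472 rad this factor is 0.6612.
I_d = C dV/dt = (7.965×10^-11)(185)(224)(0.6612) = 2.18×10^-6 A.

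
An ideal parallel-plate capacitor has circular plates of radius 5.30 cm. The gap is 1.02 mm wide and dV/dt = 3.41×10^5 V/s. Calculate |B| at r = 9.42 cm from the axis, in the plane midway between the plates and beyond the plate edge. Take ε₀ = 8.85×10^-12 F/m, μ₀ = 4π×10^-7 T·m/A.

With E = V/d, dE/dt = 3.343×10^8 V/(m·s) and πR² = 8.825×10^-3 m², giving I_d = ε₀ πR² dE/dt = 2.611×10^-5 A.
Outside the plates the loop encloses all of I_d, so B·2πr = μ₀ I_d and B = 5.54×10^-11 T.

5.54×10^-11 T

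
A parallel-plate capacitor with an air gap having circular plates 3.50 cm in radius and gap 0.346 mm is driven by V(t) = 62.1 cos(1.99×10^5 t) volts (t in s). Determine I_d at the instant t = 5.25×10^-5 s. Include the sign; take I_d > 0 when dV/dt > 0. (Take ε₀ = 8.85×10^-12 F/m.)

1.04×10^-3 A

dE/dt = (V₀ω/d)·−sin(ωt) with ωt = 10.4475 rad: (62.1)(1.99×10^5)(0.8535)/(3.46×10^-4) = 3.048×10^10 V/(m·s).
I_d = ε₀ A dE/dt = (8.85×10^-12)(3.848×10^-3)(3.048×10^10) = 1.04×10^-3 A.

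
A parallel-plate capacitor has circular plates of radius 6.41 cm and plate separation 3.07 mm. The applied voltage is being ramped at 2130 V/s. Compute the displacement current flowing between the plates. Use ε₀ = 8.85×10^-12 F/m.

The displacement current equals the charging current C dV/dt. With C = ε₀A/d = (8.85×10^-12)(0.01291)/(3.07×10^-3) = 3.722×10^-11 F, I_d = (3.722×10^-11)(2130) = 7.93×10^-8 A.

7.93×10^-8 A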